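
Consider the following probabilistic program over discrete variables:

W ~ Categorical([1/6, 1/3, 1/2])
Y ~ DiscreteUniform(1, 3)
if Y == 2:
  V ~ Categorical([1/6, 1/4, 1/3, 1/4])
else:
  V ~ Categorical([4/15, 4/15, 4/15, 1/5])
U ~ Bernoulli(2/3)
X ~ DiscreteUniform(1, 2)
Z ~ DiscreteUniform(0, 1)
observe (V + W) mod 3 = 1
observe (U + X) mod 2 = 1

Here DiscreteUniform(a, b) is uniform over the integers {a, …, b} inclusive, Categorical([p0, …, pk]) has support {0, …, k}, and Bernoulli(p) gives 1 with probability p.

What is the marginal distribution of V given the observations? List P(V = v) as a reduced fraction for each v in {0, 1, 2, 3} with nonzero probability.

P(V=0) = 84/365, P(V=1) = 47/365, P(V=2) = 156/365, P(V=3) = 78/365

Enumerate traces; 48 have nonzero weight after conditioning:
  (W=0, Y=1, V=1, U=0, X=1, Z=0) weight 1/810
  (W=0, Y=1, V=1, U=0, X=1, Z=1) weight 1/810
  (W=0, Y=1, V=1, U=1, X=2, Z=0) weight 1/405
  (W=0, Y=1, V=1, U=1, X=2, Z=1) weight 1/405
  (W=0, Y=2, V=1, U=0, X=1, Z=0) weight 1/864
  (W=0, Y=2, V=1, U=0, X=1, Z=1) weight 1/864
  (W=0, Y=2, V=1, U=1, X=2, Z=0) weight 1/432
  (W=0, Y=2, V=1, U=1, X=2, Z=1) weight 1/432
  (W=1, Y=1, V=0, U=0, X=1, Z=0) weight 1/405
  (W=1, Y=1, V=3, U=0, X=1, Z=0) weight 1/540
  … 38 more
Group by V:
  weight(V=0) = 7/180
  weight(V=1) = 47/2160
  weight(V=2) = 13/180
  weight(V=3) = 13/360
Total weight = 7/180 + 47/2160 + 13/180 + 13/360 = 73/432
P(V=0 | obs) = 7/180 / 73/432 = 84/365
P(V=1 | obs) = 47/2160 / 73/432 = 47/365
P(V=2 | obs) = 13/180 / 73/432 = 156/365
P(V=3 | obs) = 13/360 / 73/432 = 78/365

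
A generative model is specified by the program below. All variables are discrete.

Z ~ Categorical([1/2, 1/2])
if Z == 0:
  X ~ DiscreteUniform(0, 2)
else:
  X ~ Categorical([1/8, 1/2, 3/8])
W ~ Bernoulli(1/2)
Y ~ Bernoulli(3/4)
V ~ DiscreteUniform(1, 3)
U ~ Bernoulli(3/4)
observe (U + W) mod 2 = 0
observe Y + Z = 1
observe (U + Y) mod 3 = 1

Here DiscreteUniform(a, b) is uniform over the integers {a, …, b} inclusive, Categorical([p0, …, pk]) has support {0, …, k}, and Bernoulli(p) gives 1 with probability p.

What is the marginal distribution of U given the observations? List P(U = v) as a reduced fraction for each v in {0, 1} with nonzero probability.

Enumerate traces; 18 have nonzero weight after conditioning:
  (Z=0, X=0, W=0, Y=1, V=1, U=0) weight 1/192
  (Z=0, X=0, W=0, Y=1, V=2, U=0) weight 1/192
  (Z=0, X=0, W=0, Y=1, V=3, U=0) weight 1/192
  (Z=0, X=1, W=0, Y=1, V=1, U=0) weight 1/192
  (Z=0, X=1, W=0, Y=1, V=2, U=0) weight 1/192
  (Z=0, X=1, W=0, Y=1, V=3, U=0) weight 1/192
  (Z=0, X=2, W=0, Y=1, V=1, U=0) weight 1/192
  (Z=0, X=2, W=0, Y=1, V=2, U=0) weight 1/192
  (Z=1, X=0, W=1, Y=0, V=1, U=1) weight 1/512
  … 9 more
Group by U:
  weight(U=0) = 3/64
  weight(U=1) = 3/64
Total weight = 3/64 + 3/64 = 3/32
P(U=0 | obs) = 3/64 / 3/32 = 1/2
P(U=1 | obs) = 3/64 / 3/32 = 1/2

P(U=0) = 1/2, P(U=1) = 1/2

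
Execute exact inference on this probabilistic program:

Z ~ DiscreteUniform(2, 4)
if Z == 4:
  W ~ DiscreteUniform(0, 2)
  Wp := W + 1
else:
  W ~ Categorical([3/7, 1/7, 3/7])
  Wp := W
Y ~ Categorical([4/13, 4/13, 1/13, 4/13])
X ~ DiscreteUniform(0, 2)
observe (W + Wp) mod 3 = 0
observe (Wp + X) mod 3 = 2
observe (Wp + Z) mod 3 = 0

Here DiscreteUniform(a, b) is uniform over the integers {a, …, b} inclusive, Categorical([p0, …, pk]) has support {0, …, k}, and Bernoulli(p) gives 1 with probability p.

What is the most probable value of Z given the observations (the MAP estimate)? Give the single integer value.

argmax_v P(Z = v | obs) = 3

Enumerate traces; 8 have nonzero weight after conditioning:
  (Z=3, W=0, Y=0, X=2) weight 4/273
  (Z=3, W=0, Y=1, X=2) weight 4/273
  (Z=3, W=0, Y=2, X=2) weight 1/273
  (Z=3, W=0, Y=3, X=2) weight 4/273
  (Z=4, W=1, Y=0, X=0) weight 4/351
  (Z=4, W=1, Y=1, X=0) weight 4/351
  (Z=4, W=1, Y=2, X=0) weight 1/351
  (Z=4, W=1, Y=3, X=0) weight 4/351
Group by Z:
  weight(Z=3) = 1/21
  weight(Z=4) = 1/27
Total weight = 1/21 + 1/27 = 16/189
P(Z=3 | obs) = 1/21 / 16/189 = 9/16
P(Z=4 | obs) = 1/27 / 16/189 = 7/16
argmax = 3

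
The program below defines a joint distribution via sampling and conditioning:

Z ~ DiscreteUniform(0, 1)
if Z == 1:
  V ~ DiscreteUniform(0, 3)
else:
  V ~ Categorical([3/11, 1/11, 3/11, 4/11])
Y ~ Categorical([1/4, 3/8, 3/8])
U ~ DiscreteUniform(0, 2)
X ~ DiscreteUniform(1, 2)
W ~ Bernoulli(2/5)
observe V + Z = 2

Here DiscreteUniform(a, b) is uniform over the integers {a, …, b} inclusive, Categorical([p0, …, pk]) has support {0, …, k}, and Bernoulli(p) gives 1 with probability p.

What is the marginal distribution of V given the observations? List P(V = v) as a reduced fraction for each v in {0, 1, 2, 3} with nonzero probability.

Enumerate traces; 72 have nonzero weight after conditioning:
  (Z=0, V=2, Y=0, U=0, X=1, W=0) weight 3/880
  (Z=0, V=2, Y=0, U=0, X=1, W=1) weight 1/440
  (Z=0, V=2, Y=0, U=0, X=2, W=0) weight 3/880
  (Z=0, V=2, Y=0, U=0, X=2, W=1) weight 1/440
  (Z=0, V=2, Y=0, U=1, X=1, W=0) weight 3/880
  (Z=0, V=2, Y=0, U=1, X=1, W=1) weight 1/440
  (Z=0, V=2, Y=0, U=1, X=2, W=0) weight 3/880
  (Z=0, V=2, Y=0, U=1, X=2, W=1) weight 1/440
  (Z=1, V=1, Y=0, U=0, X=1, W=0) weight 1/320
  … 63 more
Group by V:
  weight(V=1) = 1/8
  weight(V=2) = 3/22
Total weight = 1/8 + 3/22 = 23/88
P(V=1 | obs) = 1/8 / 23/88 = 11/23
P(V=2 | obs) = 3/22 / 23/88 = 12/23

P(V=1) = 11/23, P(V=2) = 12/23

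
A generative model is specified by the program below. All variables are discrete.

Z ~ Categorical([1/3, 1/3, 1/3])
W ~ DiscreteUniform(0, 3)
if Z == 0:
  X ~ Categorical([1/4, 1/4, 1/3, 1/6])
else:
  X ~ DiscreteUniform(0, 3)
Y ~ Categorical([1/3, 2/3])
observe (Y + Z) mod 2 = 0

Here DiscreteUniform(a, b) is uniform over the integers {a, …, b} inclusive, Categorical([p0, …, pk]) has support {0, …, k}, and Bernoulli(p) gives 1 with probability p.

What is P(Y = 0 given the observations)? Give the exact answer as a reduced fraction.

P(Y = 0 | obs) = 1/2

Enumerate traces; 48 have nonzero weight after conditioning:
  (Z=0, W=0, X=0, Y=0) weight 1/144
  (Z=0, W=0, X=1, Y=0) weight 1/144
  (Z=0, W=0, X=2, Y=0) weight 1/108
  (Z=0, W=0, X=3, Y=0) weight 1/216
  (Z=0, W=1, X=0, Y=0) weight 1/144
  (Z=0, W=1, X=1, Y=0) weight 1/144
  (Z=0, W=1, X=2, Y=0) weight 1/108
  (Z=0, W=1, X=3, Y=0) weight 1/216
  (Z=1, W=0, X=0, Y=1) weight 1/72
  … 39 more
Group by Y:
  weight(Y=0) = 2/9
  weight(Y=1) = 2/9
Total weight = 2/9 + 2/9 = 4/9
P(Y=0 | obs) = 2/9 / 4/9 = 1/2
P(Y=1 | obs) = 2/9 / 4/9 = 1/2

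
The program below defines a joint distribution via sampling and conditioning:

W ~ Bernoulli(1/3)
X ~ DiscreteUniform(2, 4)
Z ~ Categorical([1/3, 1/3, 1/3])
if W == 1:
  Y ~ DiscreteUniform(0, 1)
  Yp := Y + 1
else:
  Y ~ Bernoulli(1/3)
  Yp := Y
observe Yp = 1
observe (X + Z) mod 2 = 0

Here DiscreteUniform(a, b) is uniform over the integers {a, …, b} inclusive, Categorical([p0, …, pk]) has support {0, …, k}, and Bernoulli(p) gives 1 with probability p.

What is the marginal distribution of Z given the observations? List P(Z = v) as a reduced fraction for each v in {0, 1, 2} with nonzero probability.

P(Z=0) = 2/5, P(Z=1) = 1/5, P(Z=2) = 2/5

Enumerate traces; 10 have nonzero weight after conditioning:
  (W=0, X=2, Z=0, Y=1) weight 2/81
  (W=0, X=2, Z=2, Y=1) weight 2/81
  (W=0, X=3, Z=1, Y=1) weight 2/81
  (W=0, X=4, Z=0, Y=1) weight 2/81
  (W=0, X=4, Z=2, Y=1) weight 2/81
  (W=1, X=2, Z=0, Y=0) weight 1/54
  (W=1, X=2, Z=2, Y=0) weight 1/54
  (W=1, X=3, Z=1, Y=0) weight 1/54
  … 2 more
Group by Z:
  weight(Z=0) = 7/81
  weight(Z=1) = 7/162
  weight(Z=2) = 7/81
Total weight = 7/81 + 7/162 + 7/81 = 35/162
P(Z=0 | obs) = 7/81 / 35/162 = 2/5
P(Z=1 | obs) = 7/162 / 35/162 = 1/5
P(Z=2 | obs) = 7/81 / 35/162 = 2/5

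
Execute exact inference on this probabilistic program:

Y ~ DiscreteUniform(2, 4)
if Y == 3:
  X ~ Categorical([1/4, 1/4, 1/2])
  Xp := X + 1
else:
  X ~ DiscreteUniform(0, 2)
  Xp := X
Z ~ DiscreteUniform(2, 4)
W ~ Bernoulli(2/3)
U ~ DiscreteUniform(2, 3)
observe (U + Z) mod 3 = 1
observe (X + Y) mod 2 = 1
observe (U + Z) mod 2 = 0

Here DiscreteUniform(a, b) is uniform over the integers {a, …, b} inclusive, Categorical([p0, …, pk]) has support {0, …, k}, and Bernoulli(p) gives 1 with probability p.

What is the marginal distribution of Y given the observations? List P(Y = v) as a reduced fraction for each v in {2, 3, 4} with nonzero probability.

Enumerate traces; 8 have nonzero weight after conditioning:
  (Y=2, X=1, Z=2, W=0, U=2) weight 1/162
  (Y=2, X=1, Z=2, W=1, U=2) weight 1/81
  (Y=3, X=0, Z=2, W=0, U=2) weight 1/216
  (Y=3, X=0, Z=2, W=1, U=2) weight 1/108
  (Y=3, X=2, Z=2, W=0, U=2) weight 1/108
  (Y=3, X=2, Z=2, W=1, U=2) weight 1/54
  (Y=4, X=1, Z=2, W=0, U=2) weight 1/162
  (Y=4, X=1, Z=2, W=1, U=2) weight 1/81
Group by Y:
  weight(Y=2) = 1/54
  weight(Y=3) = 1/24
  weight(Y=4) = 1/54
Total weight = 1/54 + 1/24 + 1/54 = 17/216
P(Y=2 | obs) = 1/54 / 17/216 = 4/17
P(Y=3 | obs) = 1/24 / 17/216 = 9/17
P(Y=4 | obs) = 1/54 / 17/216 = 4/17

P(Y=2) = 4/17, P(Y=3) = 9/17, P(Y=4) = 4/17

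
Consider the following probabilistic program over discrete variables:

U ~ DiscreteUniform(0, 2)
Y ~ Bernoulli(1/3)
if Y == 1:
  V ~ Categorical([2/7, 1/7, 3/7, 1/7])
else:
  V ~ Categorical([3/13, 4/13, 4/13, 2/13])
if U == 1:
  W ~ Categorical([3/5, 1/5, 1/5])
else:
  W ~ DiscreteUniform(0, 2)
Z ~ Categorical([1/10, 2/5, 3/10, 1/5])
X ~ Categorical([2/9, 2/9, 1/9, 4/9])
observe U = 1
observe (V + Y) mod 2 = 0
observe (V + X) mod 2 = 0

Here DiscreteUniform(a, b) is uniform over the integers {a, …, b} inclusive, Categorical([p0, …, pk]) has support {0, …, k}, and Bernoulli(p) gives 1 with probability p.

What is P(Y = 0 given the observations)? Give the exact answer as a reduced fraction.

P(Y = 0 | obs) = 49/75

Enumerate traces; 96 have nonzero weight after conditioning:
  (U=1, Y=0, V=0, W=0, Z=0, X=0) weight 2/2925
  (U=1, Y=0, V=0, W=0, Z=0, X=2) weight 1/2925
  (U=1, Y=0, V=0, W=0, Z=1, X=0) weight 8/2925
  (U=1, Y=0, V=0, W=0, Z=1, X=2) weight 4/2925
  (U=1, Y=0, V=0, W=0, Z=2, X=0) weight 2/975
  (U=1, Y=0, V=0, W=0, Z=2, X=2) weight 1/975
  (U=1, Y=0, V=0, W=0, Z=3, X=0) weight 4/2925
  (U=1, Y=0, V=0, W=0, Z=3, X=2) weight 2/2925
  (U=1, Y=1, V=1, W=0, Z=0, X=1) weight 1/4725
  … 87 more
Group by Y:
  weight(Y=0) = 14/351
  weight(Y=1) = 4/189
Total weight = 14/351 + 4/189 = 50/819
P(Y=0 | obs) = 14/351 / 50/819 = 49/75
P(Y=1 | obs) = 4/189 / 50/819 = 26/75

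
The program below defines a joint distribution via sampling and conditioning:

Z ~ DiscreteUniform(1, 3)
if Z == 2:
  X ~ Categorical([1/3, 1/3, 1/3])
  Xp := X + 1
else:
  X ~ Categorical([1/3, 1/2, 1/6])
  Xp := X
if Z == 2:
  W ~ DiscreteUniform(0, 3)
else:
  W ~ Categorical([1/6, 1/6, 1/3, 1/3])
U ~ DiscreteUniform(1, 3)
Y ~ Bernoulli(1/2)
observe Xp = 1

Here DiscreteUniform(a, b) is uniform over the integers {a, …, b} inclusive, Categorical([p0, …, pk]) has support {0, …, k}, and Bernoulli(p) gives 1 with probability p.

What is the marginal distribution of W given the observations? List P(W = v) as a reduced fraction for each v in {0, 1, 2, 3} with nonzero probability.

P(W=0) = 3/16, P(W=1) = 3/16, P(W=2) = 5/16, P(W=3) = 5/16

Enumerate traces; 72 have nonzero weight after conditioning:
  (Z=1, X=1, W=0, U=1, Y=0) weight 1/216
  (Z=1, X=1, W=0, U=1, Y=1) weight 1/216
  (Z=1, X=1, W=0, U=2, Y=0) weight 1/216
  (Z=1, X=1, W=0, U=2, Y=1) weight 1/216
  (Z=1, X=1, W=0, U=3, Y=0) weight 1/216
  (Z=1, X=1, W=0, U=3, Y=1) weight 1/216
  (Z=1, X=1, W=1, U=1, Y=0) weight 1/216
  (Z=1, X=1, W=1, U=1, Y=1) weight 1/216
  (Z=1, X=1, W=2, U=1, Y=0) weight 1/108
  (Z=1, X=1, W=3, U=1, Y=0) weight 1/108
  … 62 more
Group by W:
  weight(W=0) = 1/12
  weight(W=1) = 1/12
  weight(W=2) = 5/36
  weight(W=3) = 5/36
Total weight = 1/12 + 1/12 + 5/36 + 5/36 = 4/9
P(W=0 | obs) = 1/12 / 4/9 = 3/16
P(W=1 | obs) = 1/12 / 4/9 = 3/16
P(W=2 | obs) = 5/36 / 4/9 = 5/16
P(W=3 | obs) = 5/36 / 4/9 = 5/16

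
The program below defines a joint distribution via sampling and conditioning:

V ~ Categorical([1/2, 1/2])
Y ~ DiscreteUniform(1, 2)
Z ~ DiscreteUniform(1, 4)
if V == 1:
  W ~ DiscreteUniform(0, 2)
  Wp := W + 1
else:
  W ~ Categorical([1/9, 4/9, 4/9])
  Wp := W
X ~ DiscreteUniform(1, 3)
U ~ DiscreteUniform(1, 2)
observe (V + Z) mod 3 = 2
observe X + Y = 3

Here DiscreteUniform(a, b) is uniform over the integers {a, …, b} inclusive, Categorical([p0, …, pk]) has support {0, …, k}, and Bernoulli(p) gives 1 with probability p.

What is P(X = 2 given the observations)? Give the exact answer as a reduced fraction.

P(X = 2 | obs) = 1/2

Enumerate traces; 36 have nonzero weight after conditioning:
  (V=0, Y=1, Z=2, W=0, X=2, U=1) weight 1/864
  (V=0, Y=1, Z=2, W=0, X=2, U=2) weight 1/864
  (V=0, Y=1, Z=2, W=1, X=2, U=1) weight 1/216
  (V=0, Y=1, Z=2, W=1, X=2, U=2) weight 1/216
  (V=0, Y=1, Z=2, W=2, X=2, U=1) weight 1/216
  (V=0, Y=1, Z=2, W=2, X=2, U=2) weight 1/216
  (V=0, Y=2, Z=2, W=0, X=1, U=1) weight 1/864
  (V=0, Y=2, Z=2, W=0, X=1, U=2) weight 1/864
  … 28 more
Group by X:
  weight(X=1) = 1/16
  weight(X=2) = 1/16
Total weight = 1/16 + 1/16 = 1/8
P(X=1 | obs) = 1/16 / 1/8 = 1/2
P(X=2 | obs) = 1/16 / 1/8 = 1/2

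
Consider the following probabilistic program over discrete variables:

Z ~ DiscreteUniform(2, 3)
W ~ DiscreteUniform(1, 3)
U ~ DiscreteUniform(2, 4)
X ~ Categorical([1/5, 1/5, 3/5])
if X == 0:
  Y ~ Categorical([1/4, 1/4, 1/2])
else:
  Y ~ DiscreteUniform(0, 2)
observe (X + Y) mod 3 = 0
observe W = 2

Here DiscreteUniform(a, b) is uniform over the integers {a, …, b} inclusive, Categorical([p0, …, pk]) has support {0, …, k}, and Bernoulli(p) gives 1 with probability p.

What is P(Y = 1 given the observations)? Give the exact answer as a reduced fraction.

P(Y = 1 | obs) = 12/19

Enumerate traces; 18 have nonzero weight after conditioning:
  (Z=2, W=2, U=2, X=0, Y=0) weight 1/360
  (Z=2, W=2, U=2, X=1, Y=2) weight 1/270
  (Z=2, W=2, U=2, X=2, Y=1) weight 1/90
  (Z=2, W=2, U=3, X=0, Y=0) weight 1/360
  (Z=2, W=2, U=3, X=1, Y=2) weight 1/270
  (Z=2, W=2, U=3, X=2, Y=1) weight 1/90
  (Z=2, W=2, U=4, X=0, Y=0) weight 1/360
  (Z=2, W=2, U=4, X=1, Y=2) weight 1/270
  … 10 more
Group by Y:
  weight(Y=0) = 1/60
  weight(Y=1) = 1/15
  weight(Y=2) = 1/45
Total weight = 1/60 + 1/15 + 1/45 = 19/180
P(Y=0 | obs) = 1/60 / 19/180 = 3/19
P(Y=1 | obs) = 1/15 / 19/180 = 12/19
P(Y=2 | obs) = 1/45 / 19/180 = 4/19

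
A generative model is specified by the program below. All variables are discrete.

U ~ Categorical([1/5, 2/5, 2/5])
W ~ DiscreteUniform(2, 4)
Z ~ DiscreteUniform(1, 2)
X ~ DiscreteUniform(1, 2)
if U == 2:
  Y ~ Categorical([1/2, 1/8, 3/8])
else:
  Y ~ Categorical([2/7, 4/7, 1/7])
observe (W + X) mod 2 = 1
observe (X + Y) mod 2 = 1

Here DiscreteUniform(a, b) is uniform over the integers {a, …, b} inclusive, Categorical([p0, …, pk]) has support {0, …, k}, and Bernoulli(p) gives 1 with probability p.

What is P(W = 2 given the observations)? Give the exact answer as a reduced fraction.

P(W = 2 | obs) = 17/45

Enumerate traces; 30 have nonzero weight after conditioning:
  (U=0, W=2, Z=1, X=1, Y=0) weight 1/210
  (U=0, W=2, Z=1, X=1, Y=2) weight 1/420
  (U=0, W=2, Z=2, X=1, Y=0) weight 1/210
  (U=0, W=2, Z=2, X=1, Y=2) weight 1/420
  (U=0, W=3, Z=1, X=2, Y=1) weight 1/105
  (U=0, W=3, Z=2, X=2, Y=1) weight 1/105
  (U=0, W=4, Z=1, X=1, Y=0) weight 1/210
  (U=0, W=4, Z=1, X=1, Y=2) weight 1/420
  … 22 more
Group by W:
  weight(W=2) = 17/168
  weight(W=3) = 11/168
  weight(W=4) = 17/168
Total weight = 17/168 + 11/168 + 17/168 = 15/56
P(W=2 | obs) = 17/168 / 15/56 = 17/45
P(W=3 | obs) = 11/168 / 15/56 = 11/45
P(W=4 | obs) = 17/168 / 15/56 = 17/45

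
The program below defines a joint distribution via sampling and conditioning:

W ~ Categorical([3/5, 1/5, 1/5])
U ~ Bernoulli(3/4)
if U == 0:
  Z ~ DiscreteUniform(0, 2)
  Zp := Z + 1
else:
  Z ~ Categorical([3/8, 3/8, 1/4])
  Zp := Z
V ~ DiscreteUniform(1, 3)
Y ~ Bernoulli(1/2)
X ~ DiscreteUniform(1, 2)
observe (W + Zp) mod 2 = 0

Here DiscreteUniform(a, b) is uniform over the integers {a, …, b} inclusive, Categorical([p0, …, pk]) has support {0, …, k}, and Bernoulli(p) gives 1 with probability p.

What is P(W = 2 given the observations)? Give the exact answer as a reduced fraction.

P(W = 2 | obs) = 53/255

Enumerate traces; 108 have nonzero weight after conditioning:
  (W=0, U=0, Z=1, V=1, Y=0, X=1) weight 1/240
  (W=0, U=0, Z=1, V=1, Y=0, X=2) weight 1/240
  (W=0, U=0, Z=1, V=1, Y=1, X=1) weight 1/240
  (W=0, U=0, Z=1, V=1, Y=1, X=2) weight 1/240
  (W=0, U=0, Z=1, V=2, Y=0, X=1) weight 1/240
  (W=0, U=0, Z=1, V=2, Y=0, X=2) weight 1/240
  (W=0, U=0, Z=1, V=2, Y=1, X=1) weight 1/240
  (W=0, U=0, Z=1, V=2, Y=1, X=2) weight 1/240
  (W=1, U=0, Z=0, V=1, Y=0, X=1) weight 1/720
  (W=2, U=0, Z=1, V=1, Y=0, X=1) weight 1/720
  … 98 more
Group by W:
  weight(W=0) = 53/160
  weight(W=1) = 43/480
  weight(W=2) = 53/480
Total weight = 53/160 + 43/480 + 53/480 = 17/32
P(W=0 | obs) = 53/160 / 17/32 = 53/85
P(W=1 | obs) = 43/480 / 17/32 = 43/255
P(W=2 | obs) = 53/480 / 17/32 = 53/255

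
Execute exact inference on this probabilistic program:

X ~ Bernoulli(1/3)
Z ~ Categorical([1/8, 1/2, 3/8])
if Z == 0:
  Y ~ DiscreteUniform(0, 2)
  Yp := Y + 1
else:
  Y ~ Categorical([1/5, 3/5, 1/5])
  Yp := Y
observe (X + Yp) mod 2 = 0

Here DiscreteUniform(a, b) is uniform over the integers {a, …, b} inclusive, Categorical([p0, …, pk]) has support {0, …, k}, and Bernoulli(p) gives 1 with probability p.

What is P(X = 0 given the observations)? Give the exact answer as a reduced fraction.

Enumerate traces; 9 have nonzero weight after conditioning:
  (X=0, Z=0, Y=1) weight 1/36
  (X=0, Z=1, Y=0) weight 1/15
  (X=0, Z=1, Y=2) weight 1/15
  (X=0, Z=2, Y=0) weight 1/20
  (X=0, Z=2, Y=2) weight 1/20
  (X=1, Z=0, Y=0) weight 1/72
  (X=1, Z=0, Y=2) weight 1/72
  (X=1, Z=1, Y=1) weight 1/10
  … 1 more
Group by X:
  weight(X=0) = 47/180
  weight(X=1) = 73/360
Total weight = 47/180 + 73/360 = 167/360
P(X=0 | obs) = 47/180 / 167/360 = 94/167
P(X=1 | obs) = 73/360 / 167/360 = 73/167

P(X = 0 | obs) = 94/167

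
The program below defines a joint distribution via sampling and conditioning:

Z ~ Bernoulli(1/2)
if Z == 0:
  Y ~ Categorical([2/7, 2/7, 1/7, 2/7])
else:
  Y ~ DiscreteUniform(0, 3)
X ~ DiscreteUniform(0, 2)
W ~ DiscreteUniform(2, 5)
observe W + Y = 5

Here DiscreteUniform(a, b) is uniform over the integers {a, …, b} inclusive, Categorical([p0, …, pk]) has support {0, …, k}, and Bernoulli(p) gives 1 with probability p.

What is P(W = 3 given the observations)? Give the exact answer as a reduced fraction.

P(W = 3 | obs) = 11/56

Enumerate traces; 24 have nonzero weight after conditioning:
  (Z=0, Y=0, X=0, W=5) weight 1/84
  (Z=0, Y=0, X=1, W=5) weight 1/84
  (Z=0, Y=0, X=2, W=5) weight 1/84
  (Z=0, Y=1, X=0, W=4) weight 1/84
  (Z=0, Y=1, X=1, W=4) weight 1/84
  (Z=0, Y=1, X=2, W=4) weight 1/84
  (Z=0, Y=2, X=0, W=3) weight 1/168
  (Z=0, Y=2, X=1, W=3) weight 1/168
  (Z=0, Y=3, X=0, W=2) weight 1/84
  … 15 more
Group by W:
  weight(W=2) = 15/224
  weight(W=3) = 11/224
  weight(W=4) = 15/224
  weight(W=5) = 15/224
Total weight = 15/224 + 11/224 + 15/224 + 15/224 = 1/4
P(W=2 | obs) = 15/224 / 1/4 = 15/56
P(W=3 | obs) = 11/224 / 1/4 = 11/56
P(W=4 | obs) = 15/224 / 1/4 = 15/56
P(W=5 | obs) = 15/224 / 1/4 = 15/56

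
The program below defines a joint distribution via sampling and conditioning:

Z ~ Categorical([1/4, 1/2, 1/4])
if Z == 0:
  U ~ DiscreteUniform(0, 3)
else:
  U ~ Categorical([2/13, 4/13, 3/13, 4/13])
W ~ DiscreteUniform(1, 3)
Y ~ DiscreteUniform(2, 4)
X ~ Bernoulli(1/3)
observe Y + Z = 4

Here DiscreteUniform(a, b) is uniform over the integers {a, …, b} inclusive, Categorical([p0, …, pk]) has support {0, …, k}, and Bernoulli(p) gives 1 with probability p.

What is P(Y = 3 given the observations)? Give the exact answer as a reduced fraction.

Enumerate traces; 72 have nonzero weight after conditioning:
  (Z=0, U=0, W=1, Y=4, X=0) weight 1/216
  (Z=0, U=0, W=1, Y=4, X=1) weight 1/432
  (Z=0, U=0, W=2, Y=4, X=0) weight 1/216
  (Z=0, U=0, W=2, Y=4, X=1) weight 1/432
  (Z=0, U=0, W=3, Y=4, X=0) weight 1/216
  (Z=0, U=0, W=3, Y=4, X=1) weight 1/432
  (Z=0, U=1, W=1, Y=4, X=0) weight 1/216
  (Z=0, U=1, W=1, Y=4, X=1) weight 1/432
  (Z=1, U=0, W=1, Y=3, X=0) weight 2/351
  (Z=2, U=0, W=1, Y=2, X=0) weight 1/351
  … 62 more
Group by Y:
  weight(Y=2) = 1/12
  weight(Y=3) = 1/6
  weight(Y=4) = 1/12
Total weight = 1/12 + 1/6 + 1/12 = 1/3
P(Y=2 | obs) = 1/12 / 1/3 = 1/4
P(Y=3 | obs) = 1/6 / 1/3 = 1/2
P(Y=4 | obs) = 1/12 / 1/3 = 1/4

P(Y = 3 | obs) = 1/2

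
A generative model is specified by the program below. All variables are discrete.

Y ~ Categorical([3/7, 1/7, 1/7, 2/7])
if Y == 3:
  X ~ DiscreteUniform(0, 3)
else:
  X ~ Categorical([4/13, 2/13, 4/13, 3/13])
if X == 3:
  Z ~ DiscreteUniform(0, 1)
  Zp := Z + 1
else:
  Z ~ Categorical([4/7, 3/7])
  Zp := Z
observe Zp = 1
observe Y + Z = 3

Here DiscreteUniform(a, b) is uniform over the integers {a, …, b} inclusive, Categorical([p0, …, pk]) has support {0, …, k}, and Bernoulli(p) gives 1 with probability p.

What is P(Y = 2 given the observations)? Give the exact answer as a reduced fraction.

Enumerate traces; 4 have nonzero weight after conditioning:
  (Y=2, X=0, Z=1) weight 12/637
  (Y=2, X=1, Z=1) weight 6/637
  (Y=2, X=2, Z=1) weight 12/637
  (Y=3, X=3, Z=0) weight 1/28
Group by Y:
  weight(Y=2) = 30/637
  weight(Y=3) = 1/28
Total weight = 30/637 + 1/28 = 211/2548
P(Y=2 | obs) = 30/637 / 211/2548 = 120/211
P(Y=3 | obs) = 1/28 / 211/2548 = 91/211

P(Y = 2 | obs) = 120/211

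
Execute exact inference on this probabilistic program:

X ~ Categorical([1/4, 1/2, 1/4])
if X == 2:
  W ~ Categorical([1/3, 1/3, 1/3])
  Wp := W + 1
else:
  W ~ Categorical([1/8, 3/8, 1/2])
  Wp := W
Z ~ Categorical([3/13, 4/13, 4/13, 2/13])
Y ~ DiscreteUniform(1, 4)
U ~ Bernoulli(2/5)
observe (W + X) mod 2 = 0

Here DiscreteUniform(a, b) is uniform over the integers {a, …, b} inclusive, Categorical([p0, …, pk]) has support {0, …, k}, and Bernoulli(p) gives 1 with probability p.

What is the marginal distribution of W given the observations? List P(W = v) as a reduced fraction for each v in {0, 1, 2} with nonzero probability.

P(W=0) = 11/49, P(W=1) = 18/49, P(W=2) = 20/49

Enumerate traces; 160 have nonzero weight after conditioning:
  (X=0, W=0, Z=0, Y=1, U=0) weight 9/8320
  (X=0, W=0, Z=0, Y=1, U=1) weight 3/4160
  (X=0, W=0, Z=0, Y=2, U=0) weight 9/8320
  (X=0, W=0, Z=0, Y=2, U=1) weight 3/4160
  (X=0, W=0, Z=0, Y=3, U=0) weight 9/8320
  (X=0, W=0, Z=0, Y=3, U=1) weight 3/4160
  (X=0, W=0, Z=0, Y=4, U=0) weight 9/8320
  (X=0, W=0, Z=0, Y=4, U=1) weight 3/4160
  (X=0, W=2, Z=0, Y=1, U=0) weight 9/2080
  (X=1, W=1, Z=0, Y=1, U=0) weight 27/4160
  … 150 more
Group by W:
  weight(W=0) = 11/96
  weight(W=1) = 3/16
  weight(W=2) = 5/24
Total weight = 11/96 + 3/16 + 5/24 = 49/96
P(W=0 | obs) = 11/96 / 49/96 = 11/49
P(W=1 | obs) = 3/16 / 49/96 = 18/49
P(W=2 | obs) = 5/24 / 49/96 = 20/49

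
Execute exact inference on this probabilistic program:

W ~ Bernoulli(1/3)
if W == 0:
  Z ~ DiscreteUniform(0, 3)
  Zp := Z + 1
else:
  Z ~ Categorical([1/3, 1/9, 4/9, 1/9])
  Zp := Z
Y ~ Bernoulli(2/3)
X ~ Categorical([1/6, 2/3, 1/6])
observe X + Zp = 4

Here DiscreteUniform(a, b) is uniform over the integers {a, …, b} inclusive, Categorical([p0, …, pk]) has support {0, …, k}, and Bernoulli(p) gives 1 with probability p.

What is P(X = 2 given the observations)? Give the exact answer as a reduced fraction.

P(X = 2 | obs) = 17/70

Enumerate traces; 10 have nonzero weight after conditioning:
  (W=0, Z=1, Y=0, X=2) weight 1/108
  (W=0, Z=1, Y=1, X=2) weight 1/54
  (W=0, Z=2, Y=0, X=1) weight 1/27
  (W=0, Z=2, Y=1, X=1) weight 2/27
  (W=0, Z=3, Y=0, X=0) weight 1/108
  (W=0, Z=3, Y=1, X=0) weight 1/54
  (W=1, Z=2, Y=0, X=2) weight 2/243
  (W=1, Z=2, Y=1, X=2) weight 4/243
  … 2 more
Group by X:
  weight(X=0) = 1/36
  weight(X=1) = 11/81
  weight(X=2) = 17/324
Total weight = 1/36 + 11/81 + 17/324 = 35/162
P(X=0 | obs) = 1/36 / 35/162 = 9/70
P(X=1 | obs) = 11/81 / 35/162 = 22/35
P(X=2 | obs) = 17/324 / 35/162 = 17/70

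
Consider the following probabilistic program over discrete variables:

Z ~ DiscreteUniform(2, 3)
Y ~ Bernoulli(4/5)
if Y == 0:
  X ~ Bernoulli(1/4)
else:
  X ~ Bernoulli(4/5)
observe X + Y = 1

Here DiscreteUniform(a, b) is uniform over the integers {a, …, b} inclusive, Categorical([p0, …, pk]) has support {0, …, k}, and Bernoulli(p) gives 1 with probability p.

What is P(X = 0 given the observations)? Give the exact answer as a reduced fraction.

Enumerate traces; 4 have nonzero weight after conditioning:
  (Z=2, Y=0, X=1) weight 1/40
  (Z=2, Y=1, X=0) weight 2/25
  (Z=3, Y=0, X=1) weight 1/40
  (Z=3, Y=1, X=0) weight 2/25
Group by X:
  weight(X=0) = 4/25
  weight(X=1) = 1/20
Total weight = 4/25 + 1/20 = 21/100
P(X=0 | obs) = 4/25 / 21/100 = 16/21
P(X=1 | obs) = 1/20 / 21/100 = 5/21

P(X = 0 | obs) = 16/21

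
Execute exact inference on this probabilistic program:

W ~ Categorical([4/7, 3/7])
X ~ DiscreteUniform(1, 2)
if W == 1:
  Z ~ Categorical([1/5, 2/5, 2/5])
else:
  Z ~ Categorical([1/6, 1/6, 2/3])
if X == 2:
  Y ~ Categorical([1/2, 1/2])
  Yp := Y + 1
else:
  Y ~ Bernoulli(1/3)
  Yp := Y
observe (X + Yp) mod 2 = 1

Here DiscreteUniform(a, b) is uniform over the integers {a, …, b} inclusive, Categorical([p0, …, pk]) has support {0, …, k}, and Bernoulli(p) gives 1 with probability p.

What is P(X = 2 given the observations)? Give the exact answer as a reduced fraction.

Enumerate traces; 12 have nonzero weight after conditioning:
  (W=0, X=1, Z=0, Y=0) weight 2/63
  (W=0, X=1, Z=1, Y=0) weight 2/63
  (W=0, X=1, Z=2, Y=0) weight 8/63
  (W=0, X=2, Z=0, Y=0) weight 1/42
  (W=0, X=2, Z=1, Y=0) weight 1/42
  (W=0, X=2, Z=2, Y=0) weight 2/21
  (W=1, X=1, Z=0, Y=0) weight 1/35
  (W=1, X=1, Z=1, Y=0) weight 2/35
  … 4 more
Group by X:
  weight(X=1) = 1/3
  weight(X=2) = 1/4
Total weight = 1/3 + 1/4 = 7/12
P(X=1 | obs) = 1/3 / 7/12 = 4/7
P(X=2 | obs) = 1/4 / 7/12 = 3/7

P(X = 2 | obs) = 3/7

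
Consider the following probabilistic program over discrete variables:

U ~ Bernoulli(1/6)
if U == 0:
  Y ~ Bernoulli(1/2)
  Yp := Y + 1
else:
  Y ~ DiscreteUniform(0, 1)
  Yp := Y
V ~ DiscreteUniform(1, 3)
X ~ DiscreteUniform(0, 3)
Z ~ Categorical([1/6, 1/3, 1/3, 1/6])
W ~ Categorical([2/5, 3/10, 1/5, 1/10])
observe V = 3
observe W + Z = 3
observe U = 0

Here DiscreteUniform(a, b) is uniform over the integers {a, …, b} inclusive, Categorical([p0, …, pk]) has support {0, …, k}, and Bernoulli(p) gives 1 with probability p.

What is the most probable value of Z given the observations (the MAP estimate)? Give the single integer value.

Enumerate traces; 32 have nonzero weight after conditioning:
  (U=0, Y=0, V=3, X=0, Z=0, W=3) weight 1/1728
  (U=0, Y=0, V=3, X=0, Z=1, W=2) weight 1/432
  (U=0, Y=0, V=3, X=0, Z=2, W=1) weight 1/288
  (U=0, Y=0, V=3, X=0, Z=3, W=0) weight 1/432
  (U=0, Y=0, V=3, X=1, Z=0, W=3) weight 1/1728
  (U=0, Y=0, V=3, X=1, Z=1, W=2) weight 1/432
  (U=0, Y=0, V=3, X=1, Z=2, W=1) weight 1/288
  (U=0, Y=0, V=3, X=1, Z=3, W=0) weight 1/432
  … 24 more
Group by Z:
  weight(Z=0) = 1/216
  weight(Z=1) = 1/54
  weight(Z=2) = 1/36
  weight(Z=3) = 1/54
Total weight = 1/216 + 1/54 + 1/36 + 1/54 = 5/72
P(Z=0 | obs) = 1/216 / 5/72 = 1/15
P(Z=1 | obs) = 1/54 / 5/72 = 4/15
P(Z=2 | obs) = 1/36 / 5/72 = 2/5
P(Z=3 | obs) = 1/54 / 5/72 = 4/15
argmax = 2

argmax_v P(Z = v | obs) = 2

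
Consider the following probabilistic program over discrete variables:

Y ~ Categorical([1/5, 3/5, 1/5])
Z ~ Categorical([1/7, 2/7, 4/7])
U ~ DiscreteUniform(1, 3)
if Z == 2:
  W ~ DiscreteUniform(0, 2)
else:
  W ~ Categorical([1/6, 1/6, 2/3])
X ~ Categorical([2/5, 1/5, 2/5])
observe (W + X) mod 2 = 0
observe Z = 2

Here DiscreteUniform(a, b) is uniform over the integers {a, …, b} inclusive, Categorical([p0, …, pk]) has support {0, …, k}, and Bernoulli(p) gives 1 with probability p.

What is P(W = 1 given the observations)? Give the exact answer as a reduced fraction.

P(W = 1 | obs) = 1/9

Enumerate traces; 45 have nonzero weight after conditioning:
  (Y=0, Z=2, U=1, W=0, X=0) weight 8/1575
  (Y=0, Z=2, U=1, W=0, X=2) weight 8/1575
  (Y=0, Z=2, U=1, W=1, X=1) weight 4/1575
  (Y=0, Z=2, U=1, W=2, X=0) weight 8/1575
  (Y=0, Z=2, U=1, W=2, X=2) weight 8/1575
  (Y=0, Z=2, U=2, W=0, X=0) weight 8/1575
  (Y=0, Z=2, U=2, W=0, X=2) weight 8/1575
  (Y=0, Z=2, U=2, W=1, X=1) weight 4/1575
  … 37 more
Group by W:
  weight(W=0) = 16/105
  weight(W=1) = 4/105
  weight(W=2) = 16/105
Total weight = 16/105 + 4/105 + 16/105 = 12/35
P(W=0 | obs) = 16/105 / 12/35 = 4/9
P(W=1 | obs) = 4/105 / 12/35 = 1/9
P(W=2 | obs) = 16/105 / 12/35 = 4/9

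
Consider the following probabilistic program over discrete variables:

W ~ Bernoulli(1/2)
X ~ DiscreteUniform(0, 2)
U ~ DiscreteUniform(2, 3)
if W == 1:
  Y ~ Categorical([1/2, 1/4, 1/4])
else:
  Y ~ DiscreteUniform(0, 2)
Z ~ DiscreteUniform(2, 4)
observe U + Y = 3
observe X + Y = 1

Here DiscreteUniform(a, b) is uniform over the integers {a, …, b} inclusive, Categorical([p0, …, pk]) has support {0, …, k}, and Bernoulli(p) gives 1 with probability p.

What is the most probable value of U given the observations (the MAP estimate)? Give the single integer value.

argmax_v P(U = v | obs) = 3

Enumerate traces; 12 have nonzero weight after conditioning:
  (W=0, X=0, U=2, Y=1, Z=2) weight 1/108
  (W=0, X=0, U=2, Y=1, Z=3) weight 1/108
  (W=0, X=0, U=2, Y=1, Z=4) weight 1/108
  (W=0, X=1, U=3, Y=0, Z=2) weight 1/108
  (W=0, X=1, U=3, Y=0, Z=3) weight 1/108
  (W=0, X=1, U=3, Y=0, Z=4) weight 1/108
  (W=1, X=0, U=2, Y=1, Z=2) weight 1/144
  (W=1, X=0, U=2, Y=1, Z=3) weight 1/144
  … 4 more
Group by U:
  weight(U=2) = 7/144
  weight(U=3) = 5/72
Total weight = 7/144 + 5/72 = 17/144
P(U=2 | obs) = 7/144 / 17/144 = 7/17
P(U=3 | obs) = 5/72 / 17/144 = 10/17
argmax = 3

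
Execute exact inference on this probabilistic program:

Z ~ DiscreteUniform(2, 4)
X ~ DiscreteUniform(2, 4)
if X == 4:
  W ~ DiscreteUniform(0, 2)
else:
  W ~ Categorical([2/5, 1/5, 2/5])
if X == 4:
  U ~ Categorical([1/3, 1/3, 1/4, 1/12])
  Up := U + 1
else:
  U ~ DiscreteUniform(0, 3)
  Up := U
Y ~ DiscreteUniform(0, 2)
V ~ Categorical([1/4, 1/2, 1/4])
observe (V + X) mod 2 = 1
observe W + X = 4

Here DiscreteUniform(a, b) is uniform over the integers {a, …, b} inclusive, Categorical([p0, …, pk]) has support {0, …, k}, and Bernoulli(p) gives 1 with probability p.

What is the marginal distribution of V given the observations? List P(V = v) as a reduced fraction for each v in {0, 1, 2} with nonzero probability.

P(V=0) = 3/28, P(V=1) = 11/14, P(V=2) = 3/28

Enumerate traces; 144 have nonzero weight after conditioning:
  (Z=2, X=2, W=2, U=0, Y=0, V=1) weight 1/540
  (Z=2, X=2, W=2, U=0, Y=1, V=1) weight 1/540
  (Z=2, X=2, W=2, U=0, Y=2, V=1) weight 1/540
  (Z=2, X=2, W=2, U=1, Y=0, V=1) weight 1/540
  (Z=2, X=2, W=2, U=1, Y=1, V=1) weight 1/540
  (Z=2, X=2, W=2, U=1, Y=2, V=1) weight 1/540
  (Z=2, X=2, W=2, U=2, Y=0, V=1) weight 1/540
  (Z=2, X=2, W=2, U=2, Y=1, V=1) weight 1/540
  (Z=2, X=3, W=1, U=0, Y=0, V=0) weight 1/2160
  (Z=2, X=3, W=1, U=0, Y=0, V=2) weight 1/2160
  … 134 more
Group by V:
  weight(V=0) = 1/60
  weight(V=1) = 11/90
  weight(V=2) = 1/60
Total weight = 1/60 + 11/90 + 1/60 = 7/45
P(V=0 | obs) = 1/60 / 7/45 = 3/28
P(V=1 | obs) = 11/90 / 7/45 = 11/14
P(V=2 | obs) = 1/60 / 7/45 = 3/28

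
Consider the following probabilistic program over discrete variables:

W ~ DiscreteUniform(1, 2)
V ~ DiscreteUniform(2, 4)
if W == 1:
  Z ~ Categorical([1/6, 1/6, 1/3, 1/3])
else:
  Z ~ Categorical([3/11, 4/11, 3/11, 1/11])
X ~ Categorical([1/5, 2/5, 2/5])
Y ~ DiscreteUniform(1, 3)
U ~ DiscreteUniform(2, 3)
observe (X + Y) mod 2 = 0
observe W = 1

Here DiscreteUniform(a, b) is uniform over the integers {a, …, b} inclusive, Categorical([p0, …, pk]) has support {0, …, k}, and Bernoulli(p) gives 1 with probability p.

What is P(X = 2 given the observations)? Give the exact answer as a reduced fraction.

P(X = 2 | obs) = 2/7

Enumerate traces; 96 have nonzero weight after conditioning:
  (W=1, V=2, Z=0, X=0, Y=2, U=2) weight 1/1080
  (W=1, V=2, Z=0, X=0, Y=2, U=3) weight 1/1080
  (W=1, V=2, Z=0, X=1, Y=1, U=2) weight 1/540
  (W=1, V=2, Z=0, X=1, Y=1, U=3) weight 1/540
  (W=1, V=2, Z=0, X=1, Y=3, U=2) weight 1/540
  (W=1, V=2, Z=0, X=1, Y=3, U=3) weight 1/540
  (W=1, V=2, Z=0, X=2, Y=2, U=2) weight 1/540
  (W=1, V=2, Z=0, X=2, Y=2, U=3) weight 1/540
  … 88 more
Group by X:
  weight(X=0) = 1/30
  weight(X=1) = 2/15
  weight(X=2) = 1/15
Total weight = 1/30 + 2/15 + 1/15 = 7/30
P(X=0 | obs) = 1/30 / 7/30 = 1/7
P(X=1 | obs) = 2/15 / 7/30 = 4/7
P(X=2 | obs) = 1/15 / 7/30 = 2/7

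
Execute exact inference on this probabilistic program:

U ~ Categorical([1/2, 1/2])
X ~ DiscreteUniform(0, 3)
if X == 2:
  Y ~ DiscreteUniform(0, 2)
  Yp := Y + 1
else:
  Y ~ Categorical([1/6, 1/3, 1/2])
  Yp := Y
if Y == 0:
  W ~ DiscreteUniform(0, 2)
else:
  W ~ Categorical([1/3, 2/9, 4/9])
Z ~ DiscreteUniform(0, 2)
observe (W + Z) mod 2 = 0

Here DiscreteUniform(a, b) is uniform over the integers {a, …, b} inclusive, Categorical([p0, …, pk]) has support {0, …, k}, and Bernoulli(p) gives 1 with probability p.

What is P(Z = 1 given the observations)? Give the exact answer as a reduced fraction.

Enumerate traces; 120 have nonzero weight after conditioning:
  (U=0, X=0, Y=0, W=0, Z=0) weight 1/432
  (U=0, X=0, Y=0, W=0, Z=2) weight 1/432
  (U=0, X=0, Y=0, W=1, Z=1) weight 1/432
  (U=0, X=0, Y=0, W=2, Z=0) weight 1/432
  (U=0, X=0, Y=0, W=2, Z=2) weight 1/432
  (U=0, X=0, Y=1, W=0, Z=0) weight 1/216
  (U=0, X=0, Y=1, W=0, Z=2) weight 1/216
  (U=0, X=0, Y=1, W=1, Z=1) weight 1/324
  … 112 more
Group by Z:
  weight(Z=0) = 163/648
  weight(Z=1) = 53/648
  weight(Z=2) = 163/648
Total weight = 163/648 + 53/648 + 163/648 = 379/648
P(Z=0 | obs) = 163/648 / 379/648 = 163/379
P(Z=1 | obs) = 53/648 / 379/648 = 53/379
P(Z=2 | obs) = 163/648 / 379/648 = 163/379

P(Z = 1 | obs) = 53/379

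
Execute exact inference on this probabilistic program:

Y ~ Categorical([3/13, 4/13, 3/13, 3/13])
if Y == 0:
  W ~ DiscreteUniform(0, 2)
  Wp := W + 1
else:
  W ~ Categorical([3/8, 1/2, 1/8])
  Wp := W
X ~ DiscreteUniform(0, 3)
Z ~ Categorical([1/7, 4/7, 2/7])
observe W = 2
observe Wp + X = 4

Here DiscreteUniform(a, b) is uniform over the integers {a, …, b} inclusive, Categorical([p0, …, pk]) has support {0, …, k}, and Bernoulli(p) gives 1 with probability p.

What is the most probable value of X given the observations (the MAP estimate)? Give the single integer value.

Enumerate traces; 12 have nonzero weight after conditioning:
  (Y=0, W=2, X=1, Z=0) weight 1/364
  (Y=0, W=2, X=1, Z=1) weight 1/91
  (Y=0, W=2, X=1, Z=2) weight 1/182
  (Y=1, W=2, X=2, Z=0) weight 1/728
  (Y=1, W=2, X=2, Z=1) weight 1/182
  (Y=1, W=2, X=2, Z=2) weight 1/364
  (Y=2, W=2, X=2, Z=0) weight 3/2912
  (Y=2, W=2, X=2, Z=1) weight 3/728
  … 4 more
Group by X:
  weight(X=1) = 1/52
  weight(X=2) = 5/208
Total weight = 1/52 + 5/208 = 9/208
P(X=1 | obs) = 1/52 / 9/208 = 4/9
P(X=2 | obs) = 5/208 / 9/208 = 5/9
argmax = 2

argmax_v P(X = v | obs) = 2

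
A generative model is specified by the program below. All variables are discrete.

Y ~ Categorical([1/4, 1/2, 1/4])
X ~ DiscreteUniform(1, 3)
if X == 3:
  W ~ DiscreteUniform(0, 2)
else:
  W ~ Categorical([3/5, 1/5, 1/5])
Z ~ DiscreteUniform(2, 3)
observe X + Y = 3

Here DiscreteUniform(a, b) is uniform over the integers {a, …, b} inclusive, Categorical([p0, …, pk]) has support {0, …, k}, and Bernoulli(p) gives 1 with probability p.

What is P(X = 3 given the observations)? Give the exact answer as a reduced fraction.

Enumerate traces; 18 have nonzero weight after conditioning:
  (Y=0, X=3, W=0, Z=2) weight 1/72
  (Y=0, X=3, W=0, Z=3) weight 1/72
  (Y=0, X=3, W=1, Z=2) weight 1/72
  (Y=0, X=3, W=1, Z=3) weight 1/72
  (Y=0, X=3, W=2, Z=2) weight 1/72
  (Y=0, X=3, W=2, Z=3) weight 1/72
  (Y=1, X=2, W=0, Z=2) weight 1/20
  (Y=1, X=2, W=0, Z=3) weight 1/20
  (Y=2, X=1, W=0, Z=2) weight 1/40
  … 9 more
Group by X:
  weight(X=1) = 1/12
  weight(X=2) = 1/6
  weight(X=3) = 1/12
Total weight = 1/12 + 1/6 + 1/12 = 1/3
P(X=1 | obs) = 1/12 / 1/3 = 1/4
P(X=2 | obs) = 1/6 / 1/3 = 1/2
P(X=3 | obs) = 1/12 / 1/3 = 1/4

P(X = 3 | obs) = 1/4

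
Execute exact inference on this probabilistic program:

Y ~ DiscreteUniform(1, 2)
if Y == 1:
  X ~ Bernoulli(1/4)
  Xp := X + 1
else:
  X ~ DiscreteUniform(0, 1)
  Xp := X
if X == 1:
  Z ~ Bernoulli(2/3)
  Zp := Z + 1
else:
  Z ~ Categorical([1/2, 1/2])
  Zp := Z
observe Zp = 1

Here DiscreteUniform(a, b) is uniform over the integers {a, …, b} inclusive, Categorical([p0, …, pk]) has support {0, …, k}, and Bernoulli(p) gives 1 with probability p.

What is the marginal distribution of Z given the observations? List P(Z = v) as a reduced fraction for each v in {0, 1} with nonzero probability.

P(Z=0) = 2/7, P(Z=1) = 5/7

Enumerate traces; 4 have nonzero weight after conditioning:
  (Y=1, X=0, Z=1) weight 3/16
  (Y=1, X=1, Z=0) weight 1/24
  (Y=2, X=0, Z=1) weight 1/8
  (Y=2, X=1, Z=0) weight 1/12
Group by Z:
  weight(Z=0) = 1/8
  weight(Z=1) = 5/16
Total weight = 1/8 + 5/16 = 7/16
P(Z=0 | obs) = 1/8 / 7/16 = 2/7
P(Z=1 | obs) = 5/16 / 7/16 = 5/7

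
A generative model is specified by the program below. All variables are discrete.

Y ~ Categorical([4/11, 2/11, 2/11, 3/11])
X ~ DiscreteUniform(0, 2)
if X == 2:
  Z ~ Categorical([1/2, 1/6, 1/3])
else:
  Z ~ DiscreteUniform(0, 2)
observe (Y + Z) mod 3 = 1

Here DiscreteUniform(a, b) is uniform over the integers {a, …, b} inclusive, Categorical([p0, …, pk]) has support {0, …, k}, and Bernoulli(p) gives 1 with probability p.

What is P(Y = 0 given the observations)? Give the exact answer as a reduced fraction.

P(Y = 0 | obs) = 20/61

Enumerate traces; 12 have nonzero weight after conditioning:
  (Y=0, X=0, Z=1) weight 4/99
  (Y=0, X=1, Z=1) weight 4/99
  (Y=0, X=2, Z=1) weight 2/99
  (Y=1, X=0, Z=0) weight 2/99
  (Y=1, X=1, Z=0) weight 2/99
  (Y=1, X=2, Z=0) weight 1/33
  (Y=2, X=0, Z=2) weight 2/99
  (Y=2, X=1, Z=2) weight 2/99
  (Y=3, X=0, Z=1) weight 1/33
  … 3 more
Group by Y:
  weight(Y=0) = 10/99
  weight(Y=1) = 7/99
  weight(Y=2) = 2/33
  weight(Y=3) = 5/66
Total weight = 10/99 + 7/99 + 2/33 + 5/66 = 61/198
P(Y=0 | obs) = 10/99 / 61/198 = 20/61
P(Y=1 | obs) = 7/99 / 61/198 = 14/61
P(Y=2 | obs) = 2/33 / 61/198 = 12/61
P(Y=3 | obs) = 5/66 / 61/198 = 15/61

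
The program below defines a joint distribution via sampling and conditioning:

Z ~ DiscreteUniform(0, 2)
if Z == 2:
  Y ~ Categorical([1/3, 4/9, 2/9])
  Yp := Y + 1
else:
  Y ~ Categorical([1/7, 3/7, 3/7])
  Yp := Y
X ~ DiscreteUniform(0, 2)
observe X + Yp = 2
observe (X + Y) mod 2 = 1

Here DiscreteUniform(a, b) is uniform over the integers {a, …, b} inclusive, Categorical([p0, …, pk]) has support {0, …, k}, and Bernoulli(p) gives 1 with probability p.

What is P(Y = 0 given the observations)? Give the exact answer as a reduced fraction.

Enumerate traces; 2 have nonzero weight after conditioning:
  (Z=2, Y=0, X=1) weight 1/27
  (Z=2, Y=1, X=0) weight 4/81
Group by Y:
  weight(Y=0) = 1/27
  weight(Y=1) = 4/81
Total weight = 1/27 + 4/81 = 7/81
P(Y=0 | obs) = 1/27 / 7/81 = 3/7
P(Y=1 | obs) = 4/81 / 7/81 = 4/7

P(Y = 0 | obs) = 3/7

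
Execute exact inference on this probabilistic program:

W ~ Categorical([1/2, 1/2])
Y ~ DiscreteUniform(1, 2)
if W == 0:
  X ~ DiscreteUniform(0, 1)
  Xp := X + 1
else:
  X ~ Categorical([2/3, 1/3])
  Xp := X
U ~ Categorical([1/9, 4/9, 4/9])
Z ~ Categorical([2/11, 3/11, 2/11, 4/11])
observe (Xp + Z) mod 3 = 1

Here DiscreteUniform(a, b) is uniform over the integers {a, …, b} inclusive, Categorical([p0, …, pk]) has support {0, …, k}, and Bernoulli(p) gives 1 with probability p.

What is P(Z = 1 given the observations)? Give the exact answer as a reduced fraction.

Enumerate traces; 36 have nonzero weight after conditioning:
  (W=0, Y=1, X=0, U=0, Z=0) weight 1/396
  (W=0, Y=1, X=0, U=0, Z=3) weight 1/198
  (W=0, Y=1, X=0, U=1, Z=0) weight 1/99
  (W=0, Y=1, X=0, U=1, Z=3) weight 2/99
  (W=0, Y=1, X=0, U=2, Z=0) weight 1/99
  (W=0, Y=1, X=0, U=2, Z=3) weight 2/99
  (W=0, Y=1, X=1, U=0, Z=2) weight 1/396
  (W=0, Y=1, X=1, U=1, Z=2) weight 1/99
  (W=1, Y=1, X=0, U=0, Z=1) weight 1/198
  … 27 more
Group by Z:
  weight(Z=0) = 5/66
  weight(Z=1) = 1/11
  weight(Z=2) = 1/22
  weight(Z=3) = 5/33
Total weight = 5/66 + 1/11 + 1/22 + 5/33 = 4/11
P(Z=0 | obs) = 5/66 / 4/11 = 5/24
P(Z=1 | obs) = 1/11 / 4/11 = 1/4
P(Z=2 | obs) = 1/22 / 4/11 = 1/8
P(Z=3 | obs) = 5/33 / 4/11 = 5/12

P(Z = 1 | obs) = 1/4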